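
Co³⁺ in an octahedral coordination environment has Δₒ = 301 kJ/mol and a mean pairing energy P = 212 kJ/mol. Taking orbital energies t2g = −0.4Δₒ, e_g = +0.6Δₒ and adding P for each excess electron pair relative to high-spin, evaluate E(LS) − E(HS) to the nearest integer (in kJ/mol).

Group 9 minus oxidation state +3 gives a d⁶ configuration for Co³⁺.
High-spin: t2g^4 e_g^2, CFSE = -0.4Δₒ = -120 kJ/mol.
Low-spin: t2g^6 e_g^0, orbital CFSE = -2.4Δₒ = -722 kJ/mol; plus 2 excess pairs × P = +424 kJ/mol; total -298 kJ/mol.
The difference is -298 − (-120) = -178 kJ/mol, so low-spin lies lower.

-178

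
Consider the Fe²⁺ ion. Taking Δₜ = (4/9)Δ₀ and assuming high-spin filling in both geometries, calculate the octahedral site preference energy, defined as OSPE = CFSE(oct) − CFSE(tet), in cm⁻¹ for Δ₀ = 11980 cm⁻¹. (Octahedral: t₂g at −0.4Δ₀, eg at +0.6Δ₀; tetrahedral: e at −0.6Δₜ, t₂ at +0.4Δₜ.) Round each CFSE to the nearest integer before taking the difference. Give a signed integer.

-1597

Fe is in group 8, so Fe²⁺ is d⁶ (8 − 2 = 6).
In an octahedral site d⁶ (HS) is t2g^4 e_g^2, giving CFSE(oct) = -0.4Δ₀ = -4792 cm⁻¹.
Tetrahedral e^3 t2^3 gives -0.6Δₜ = -0.6 × (4/9) × 11980 = -3195 cm⁻¹.
Subtracting, OSPE = -4792 − (-3195) = -1597 cm⁻¹.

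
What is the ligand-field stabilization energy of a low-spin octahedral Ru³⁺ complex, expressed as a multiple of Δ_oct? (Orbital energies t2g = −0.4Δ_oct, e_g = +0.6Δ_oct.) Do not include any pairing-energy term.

-2.0 Δ_oct

Group 8 minus oxidation state +3 gives a d⁵ configuration for Ru³⁺.
Configuration: t2g^5 e_g^0.
CFSE = 5(-0.4Δ_oct) + 0(0.6Δ_oct) = -2.0Δ_oct + 0.0Δ_oct = -2.0Δ_oct.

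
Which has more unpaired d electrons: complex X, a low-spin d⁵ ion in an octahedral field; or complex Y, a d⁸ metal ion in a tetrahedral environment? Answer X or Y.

X: t₂g⁵ eg⁰ → 1 unpaired.
Y: Tetrahedral splitting is small, so the complex is high-spin; e⁴ t₂⁴ → 2 unpaired.
So Y has more unpaired electrons.

Y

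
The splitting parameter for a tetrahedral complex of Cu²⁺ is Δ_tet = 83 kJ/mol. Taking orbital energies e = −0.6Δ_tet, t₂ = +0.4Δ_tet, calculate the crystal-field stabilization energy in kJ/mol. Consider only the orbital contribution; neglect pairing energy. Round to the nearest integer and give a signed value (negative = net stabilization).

-33

Cu²⁺: group 11, so d-count = 11 − 2 = 9.
Tetrahedral splitting is small, so the complex is high-spin.
The d⁹ electrons fill as e⁴ t₂⁵.
The orbital stabilization is -0.4Δ_tet = -0.4 × 83 = -33 kJ/mol.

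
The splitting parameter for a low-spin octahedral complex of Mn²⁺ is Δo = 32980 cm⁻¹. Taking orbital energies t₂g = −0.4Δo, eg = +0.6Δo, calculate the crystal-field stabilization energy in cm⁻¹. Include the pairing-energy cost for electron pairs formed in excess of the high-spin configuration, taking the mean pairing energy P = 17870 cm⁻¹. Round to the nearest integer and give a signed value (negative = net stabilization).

-30220

Mn sits in group 7; removing 2 electrons leaves Mn²⁺ with 7 − 2 = 5 d electrons.
Configuration: t₂g⁵ eg⁰.
CFSE(orbital) = 5×(-0.4Δo) + 0×(0.6Δo) = -2.0Δo; with Δo = 32980 cm⁻¹ that is -65960 cm⁻¹.
Pairing penalty: 2 pairs vs 0 in the high-spin reference → 2 extra × P = 35740 cm⁻¹.
Overall CFSE = -65960 + 35740 = -30220 cm⁻¹.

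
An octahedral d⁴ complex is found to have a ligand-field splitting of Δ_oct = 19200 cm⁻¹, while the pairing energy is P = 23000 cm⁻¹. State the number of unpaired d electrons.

Since Δ_oct = 19200 cm⁻¹ < P = 23000 cm⁻¹, the complex adopts the high-spin configuration.
Configuration: t₂g³ eg¹.
Unpaired electrons: 4.

4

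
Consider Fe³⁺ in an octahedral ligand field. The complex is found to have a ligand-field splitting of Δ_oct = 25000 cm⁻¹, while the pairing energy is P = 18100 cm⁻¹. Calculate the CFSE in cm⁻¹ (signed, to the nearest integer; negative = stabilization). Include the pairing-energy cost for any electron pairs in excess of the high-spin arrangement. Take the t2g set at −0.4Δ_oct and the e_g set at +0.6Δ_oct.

Fe sits in group 8; removing 3 electrons leaves Fe³⁺ with 8 − 3 = 5 d electrons.
Since Δ_oct = 25000 cm⁻¹ > P = 18100 cm⁻¹, the complex adopts the low-spin configuration.
That gives t2g^5 e_g^0.
Orbital CFSE = -2.0Δ_oct = -2.0 × 25000 = -50000 cm⁻¹.
Excess pairs vs high-spin: 2 − 0 = 2; pairing cost = +36200 cm⁻¹.
Net CFSE = -50000 + 36200 = -13800 cm⁻¹.

-13800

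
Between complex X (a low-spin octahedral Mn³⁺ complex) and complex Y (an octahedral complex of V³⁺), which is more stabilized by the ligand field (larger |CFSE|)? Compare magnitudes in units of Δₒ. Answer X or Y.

X: Group 7 minus oxidation state +3 gives a d⁴ configuration for Mn³⁺; t₂g⁴ eg⁰, CFSE = -1.6Δₒ.
Y: V is in group 5, so V³⁺ is d² (5 − 3 = 2); For octahedral d² the high- and low-spin configurations coincide; t₂g² eg⁰, CFSE = -0.8Δₒ.
So X has the larger |CFSE|.

X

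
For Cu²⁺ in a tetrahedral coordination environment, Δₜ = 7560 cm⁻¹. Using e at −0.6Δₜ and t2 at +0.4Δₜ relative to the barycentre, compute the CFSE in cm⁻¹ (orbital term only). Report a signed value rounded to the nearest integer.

-3024

Group 11 minus oxidation state +2 gives a d⁹ configuration for Cu²⁺.
With tetrahedral geometry the complex is necessarily high-spin.
Electron filling gives e^4 t2^5.
The orbital stabilization is -0.4Δₜ = -0.4 × 7560 = -3024 cm⁻¹.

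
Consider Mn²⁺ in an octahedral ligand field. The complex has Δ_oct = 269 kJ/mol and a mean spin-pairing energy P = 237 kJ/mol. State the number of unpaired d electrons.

Mn is in group 7, so Mn²⁺ is d⁵ (7 − 2 = 5).
With Δ_oct > P the complex is low-spin.
That gives t2g^5 e_g^0.
Unpaired electrons: 1.

1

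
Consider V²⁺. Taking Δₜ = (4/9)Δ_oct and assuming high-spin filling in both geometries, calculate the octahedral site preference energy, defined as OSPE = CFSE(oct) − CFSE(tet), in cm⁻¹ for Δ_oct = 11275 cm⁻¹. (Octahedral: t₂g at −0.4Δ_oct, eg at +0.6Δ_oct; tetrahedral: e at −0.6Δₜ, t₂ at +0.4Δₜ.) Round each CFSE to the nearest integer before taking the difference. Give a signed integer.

-9521

Group 5 minus oxidation state +2 gives a d³ configuration for V²⁺.
Octahedral (high-spin): t₂g³ eg⁰, CFSE = 3(−0.4) + 0(+0.6) = -1.2Δ_oct = -1.2 × 11275 = -13530 cm⁻¹.
Tetrahedral: e² t₂¹, CFSE = 2(−0.6) + 1(+0.4) = -0.8Δₜ = -0.8 × (4/9) × 11275 = -4009 cm⁻¹.
OSPE = -13530 − (-4009) = -9521 cm⁻¹.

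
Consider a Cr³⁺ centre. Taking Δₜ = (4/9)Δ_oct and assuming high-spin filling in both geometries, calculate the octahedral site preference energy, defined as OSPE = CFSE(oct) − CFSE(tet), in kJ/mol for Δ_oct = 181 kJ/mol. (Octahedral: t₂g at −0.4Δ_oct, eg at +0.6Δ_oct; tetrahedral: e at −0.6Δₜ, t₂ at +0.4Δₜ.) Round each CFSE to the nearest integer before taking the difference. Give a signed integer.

-153

Cr sits in group 6; removing 3 electrons leaves Cr³⁺ with 6 − 3 = 3 d electrons.
In an octahedral site d³ (HS) is t₂g³ eg⁰, giving CFSE(oct) = -1.2Δ_oct = -217 kJ/mol.
Tetrahedral e² t₂¹ gives -0.8Δₜ = -0.8 × (4/9) × 181 = -64 kJ/mol.
OSPE = CFSE(oct) − CFSE(tet) = -217 − (-64) = -153 kJ/mol.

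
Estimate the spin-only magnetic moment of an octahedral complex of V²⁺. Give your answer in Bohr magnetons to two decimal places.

V²⁺: group 5, so d-count = 5 − 2 = 3.
For octahedral d³ the high- and low-spin configurations coincide.
Configuration: t2g^3 e_g^0 → 3 unpaired electrons.
μ(spin-only) = √[3(3+2)] = √15 ≈ 3.87 Bohr magnetons.

3.87 Bohr magnetons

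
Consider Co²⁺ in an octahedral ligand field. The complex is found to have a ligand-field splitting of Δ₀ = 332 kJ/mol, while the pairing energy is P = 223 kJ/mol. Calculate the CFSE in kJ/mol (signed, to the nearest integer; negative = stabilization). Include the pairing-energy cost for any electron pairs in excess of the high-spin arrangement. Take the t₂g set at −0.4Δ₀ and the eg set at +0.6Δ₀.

-375

Co sits in group 9; removing 2 electrons leaves Co²⁺ with 9 − 2 = 7 d electrons.
Δ₀ > P, so pairing is preferred: the ground state is low-spin.
That gives t₂g⁶ eg¹.
Orbital CFSE = -1.8Δ₀ = -1.8 × 332 = -598 kJ/mol.
Excess pairs vs high-spin: 3 − 2 = 1; pairing cost = +223 kJ/mol.
Net CFSE = -598 + 223 = -375 kJ/mol.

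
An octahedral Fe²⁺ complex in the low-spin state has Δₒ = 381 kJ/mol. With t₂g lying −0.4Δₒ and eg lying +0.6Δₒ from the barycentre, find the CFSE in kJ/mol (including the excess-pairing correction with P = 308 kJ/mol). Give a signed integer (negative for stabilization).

-298

Group 8 minus oxidation state +2 gives a d⁶ configuration for Fe²⁺.
Electron filling gives t₂g⁶ eg⁰.
The orbital stabilization is -2.4Δₒ = -2.4 × 381 = -914 kJ/mol.
Relative to high-spin t₂g⁴ eg² (1 paired), the low-spin configuration has 2 additional pairs, contributing +2 × 308 = +616 kJ/mol.
Combining: -914 + 616 = -298 kJ/mol.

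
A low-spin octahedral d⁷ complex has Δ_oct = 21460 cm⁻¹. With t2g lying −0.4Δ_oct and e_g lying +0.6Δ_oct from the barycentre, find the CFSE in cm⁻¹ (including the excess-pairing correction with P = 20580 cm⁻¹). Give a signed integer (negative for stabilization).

-18048

Configuration: t2g^6 e_g^1.
The orbital stabilization is -1.8Δ_oct = -1.8 × 21460 = -38628 cm⁻¹.
High-spin d⁷ would be t2g^5 e_g^2 with 2 pairs; low-spin has 3, so 1 excess pair costs +1P = +20580 cm⁻¹.
Overall CFSE = -38628 + 20580 = -18048 cm⁻¹.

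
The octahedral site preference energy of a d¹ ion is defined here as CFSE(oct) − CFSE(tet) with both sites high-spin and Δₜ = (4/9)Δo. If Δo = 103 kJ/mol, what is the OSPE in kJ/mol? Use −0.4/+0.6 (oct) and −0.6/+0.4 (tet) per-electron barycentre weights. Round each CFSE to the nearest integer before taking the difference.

In an octahedral site d¹ (HS) is t₂g¹ eg⁰, giving CFSE(oct) = -0.4Δo = -41 kJ/mol.
In a tetrahedral site the filling is e¹ t₂⁰: CFSE(tet) = -0.6Δₜ = -0.6 × (4/9)(103) = -27 kJ/mol.
OSPE = -41 − (-27) = -14 kJ/mol.

-14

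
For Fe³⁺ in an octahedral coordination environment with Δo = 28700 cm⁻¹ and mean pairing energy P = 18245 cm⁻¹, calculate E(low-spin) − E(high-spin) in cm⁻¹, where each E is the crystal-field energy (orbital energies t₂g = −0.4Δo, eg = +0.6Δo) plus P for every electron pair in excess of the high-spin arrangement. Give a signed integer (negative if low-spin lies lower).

Fe is in group 8, so Fe³⁺ is d⁵ (8 − 3 = 5).
High-spin: t₂g³ eg², CFSE = 0.0Δo = 0 cm⁻¹.
For low-spin the configuration is t₂g⁵ eg⁰: orbital energy -2.0 × 28700 = -57400 cm⁻¹, and 2 additional pairs relative to high-spin add 36490 cm⁻¹, giving -20910 cm⁻¹.
The difference is -20910 − (0) = -20910 cm⁻¹, so low-spin lies lower.

-20910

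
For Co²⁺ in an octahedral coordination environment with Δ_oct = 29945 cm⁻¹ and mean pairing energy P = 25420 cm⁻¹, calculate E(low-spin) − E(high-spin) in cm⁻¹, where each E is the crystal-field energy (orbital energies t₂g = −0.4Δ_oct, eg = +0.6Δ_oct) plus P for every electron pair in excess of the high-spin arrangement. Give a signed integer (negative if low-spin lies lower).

-4525

Co²⁺: group 9, so d-count = 9 − 2 = 7.
High-spin: t₂g⁵ eg², CFSE = -0.8Δ_oct = -23956 cm⁻¹.
For low-spin the configuration is t₂g⁶ eg¹: orbital energy -1.8 × 29945 = -53901 cm⁻¹, and 1 additional pair relative to high-spin adds 25420 cm⁻¹, giving -28481 cm⁻¹.
The difference is -28481 − (-23956) = -4525 cm⁻¹, so low-spin lies lower.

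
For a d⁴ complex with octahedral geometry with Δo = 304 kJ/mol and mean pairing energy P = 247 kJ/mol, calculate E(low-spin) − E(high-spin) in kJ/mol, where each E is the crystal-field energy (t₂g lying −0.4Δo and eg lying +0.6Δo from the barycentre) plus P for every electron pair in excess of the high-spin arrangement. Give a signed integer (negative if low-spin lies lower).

High-spin: t₂g³ eg¹, CFSE = -0.6Δo = -182 kJ/mol.
Low-spin: t₂g⁴ eg⁰, orbital CFSE = -1.6Δo = -486 kJ/mol; plus 1 excess pair × P = +247 kJ/mol; total -239 kJ/mol.
The difference is -239 − (-182) = -57 kJ/mol, so low-spin lies lower.

-57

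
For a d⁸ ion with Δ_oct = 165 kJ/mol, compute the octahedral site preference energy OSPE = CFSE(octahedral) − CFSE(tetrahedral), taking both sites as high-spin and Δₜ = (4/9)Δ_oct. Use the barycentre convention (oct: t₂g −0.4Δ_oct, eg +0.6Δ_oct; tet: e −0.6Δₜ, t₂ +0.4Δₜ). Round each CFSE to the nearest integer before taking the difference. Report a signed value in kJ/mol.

Octahedral (high-spin): t2g^6 e_g^2, CFSE = 6(−0.4) + 2(+0.6) = -1.2Δ_oct = -1.2 × 165 = -198 kJ/mol.
Tetrahedral e^4 t2^4 gives -0.8Δₜ = -0.8 × (4/9) × 165 = -59 kJ/mol.
Subtracting, OSPE = -198 − (-59) = -139 kJ/mol.

-139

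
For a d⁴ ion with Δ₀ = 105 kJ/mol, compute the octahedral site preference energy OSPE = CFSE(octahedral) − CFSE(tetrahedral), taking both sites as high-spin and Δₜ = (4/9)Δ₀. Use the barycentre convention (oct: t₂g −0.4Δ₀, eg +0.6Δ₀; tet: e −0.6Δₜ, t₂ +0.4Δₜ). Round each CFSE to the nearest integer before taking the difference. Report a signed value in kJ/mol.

Octahedral (high-spin): t₂g³ eg¹, CFSE = 3(−0.4) + 1(+0.6) = -0.6Δ₀ = -0.6 × 105 = -63 kJ/mol.
Tetrahedral: e² t₂², CFSE = 2(−0.6) + 2(+0.4) = -0.4Δₜ = -0.4 × (4/9) × 105 = -19 kJ/mol.
OSPE = -63 − (-19) = -44 kJ/mol.

-44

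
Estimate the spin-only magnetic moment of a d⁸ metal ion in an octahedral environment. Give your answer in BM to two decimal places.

For octahedral d⁸ the high- and low-spin configurations coincide.
Configuration: t₂g⁶ eg² → 2 unpaired electrons.
μ(spin-only) = √[2(2+2)] = √8 ≈ 2.83 BM.

2.83 BM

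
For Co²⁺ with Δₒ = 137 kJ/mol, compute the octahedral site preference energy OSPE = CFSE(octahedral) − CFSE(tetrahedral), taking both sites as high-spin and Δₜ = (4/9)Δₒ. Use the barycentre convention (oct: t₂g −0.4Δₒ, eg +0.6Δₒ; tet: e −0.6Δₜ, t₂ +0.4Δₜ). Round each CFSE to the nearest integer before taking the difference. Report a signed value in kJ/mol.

Co²⁺: group 9, so d-count = 9 − 2 = 7.
In an octahedral site d⁷ (HS) is t2g^5 e_g^2, giving CFSE(oct) = -0.8Δₒ = -110 kJ/mol.
Tetrahedral: e^4 t2^3, CFSE = 4(−0.6) + 3(+0.4) = -1.2Δₜ = -1.2 × (4/9) × 137 = -73 kJ/mol.
OSPE = -110 − (-73) = -37 kJ/mol.

-37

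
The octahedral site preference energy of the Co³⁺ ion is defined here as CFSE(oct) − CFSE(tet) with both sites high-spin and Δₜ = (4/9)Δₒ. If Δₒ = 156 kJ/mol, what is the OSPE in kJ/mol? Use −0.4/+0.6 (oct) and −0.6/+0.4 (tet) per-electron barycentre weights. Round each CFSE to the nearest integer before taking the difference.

Co sits in group 9; removing 3 electrons leaves Co³⁺ with 9 − 3 = 6 d electrons.
Octahedral (high-spin): t₂g⁴ eg², CFSE = 4(−0.4) + 2(+0.6) = -0.4Δₒ = -0.4 × 156 = -62 kJ/mol.
Tetrahedral e³ t₂³ gives -0.6Δₜ = -0.6 × (4/9) × 156 = -42 kJ/mol.
OSPE = -62 − (-42) = -20 kJ/mol.

-20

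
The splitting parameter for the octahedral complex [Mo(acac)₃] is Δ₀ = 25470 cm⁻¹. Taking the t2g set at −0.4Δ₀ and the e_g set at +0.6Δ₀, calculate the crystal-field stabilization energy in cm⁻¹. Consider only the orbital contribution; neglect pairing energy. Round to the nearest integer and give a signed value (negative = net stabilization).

-30564

Each acac⁻ contributes -1; 3 × (-1) = -3. With overall charge +0, Mo is in the +3 oxidation state.
Group 6 minus oxidation state +3 gives a d³ configuration for Mo³⁺.
For octahedral d³ the high- and low-spin configurations coincide.
The d³ electrons fill as t2g^3 e_g^0.
Orbital CFSE = 3(-0.4) + 0(0.6) = -1.2Δ₀ = -1.2 × 25470 = -30564 cm⁻¹.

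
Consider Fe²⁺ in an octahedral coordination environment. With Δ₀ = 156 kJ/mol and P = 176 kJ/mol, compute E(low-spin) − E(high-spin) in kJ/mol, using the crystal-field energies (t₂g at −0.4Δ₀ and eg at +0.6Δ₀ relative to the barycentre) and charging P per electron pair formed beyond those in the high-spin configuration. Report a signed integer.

40

Fe²⁺: group 8, so d-count = 8 − 2 = 6.
High-spin: t₂g⁴ eg², CFSE = -0.4Δ₀ = -62 kJ/mol.
For low-spin the configuration is t₂g⁶ eg⁰: orbital energy -2.4 × 156 = -374 kJ/mol, and 2 additional pairs relative to high-spin add 352 kJ/mol, giving -22 kJ/mol.
E(LS) − E(HS) = -22 − (-62) = 40 kJ/mol.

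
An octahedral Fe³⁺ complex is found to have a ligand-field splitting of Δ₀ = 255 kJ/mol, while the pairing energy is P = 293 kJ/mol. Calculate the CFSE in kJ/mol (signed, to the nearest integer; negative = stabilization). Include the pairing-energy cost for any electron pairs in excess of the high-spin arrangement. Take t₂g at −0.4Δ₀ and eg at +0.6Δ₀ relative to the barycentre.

0

Group 8 minus oxidation state +3 gives a d⁵ configuration for Fe³⁺.
Here Δ₀ < P (255 < 293), so the high-spin state is favoured.
That gives t₂g³ eg².
Orbital CFSE = 0.0Δ₀ = 0.0 × 255 = 0 kJ/mol.
High-spin has no excess pairs, so no pairing correction applies.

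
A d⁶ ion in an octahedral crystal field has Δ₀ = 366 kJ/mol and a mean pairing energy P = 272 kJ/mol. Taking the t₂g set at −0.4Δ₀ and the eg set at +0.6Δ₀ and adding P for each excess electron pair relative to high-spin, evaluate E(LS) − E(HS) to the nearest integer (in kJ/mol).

-188

High-spin: t₂g⁴ eg², CFSE = -0.4Δ₀ = -146 kJ/mol.
For low-spin the configuration is t₂g⁶ eg⁰: orbital energy -2.4 × 366 = -878 kJ/mol, and 2 additional pairs relative to high-spin add 544 kJ/mol, giving -334 kJ/mol.
The difference is -334 − (-146) = -188 kJ/mol, so low-spin lies lower.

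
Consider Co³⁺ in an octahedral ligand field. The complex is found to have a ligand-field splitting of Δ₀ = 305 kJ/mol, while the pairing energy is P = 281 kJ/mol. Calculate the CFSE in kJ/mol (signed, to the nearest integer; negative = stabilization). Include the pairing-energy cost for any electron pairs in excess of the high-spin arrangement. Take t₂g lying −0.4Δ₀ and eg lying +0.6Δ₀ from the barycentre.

Co sits in group 9; removing 3 electrons leaves Co³⁺ with 9 − 3 = 6 d electrons.
Δ₀ > P, so pairing is preferred: the ground state is low-spin.
That gives t₂g⁶ eg⁰.
Orbital CFSE = -2.4Δ₀ = -2.4 × 305 = -732 kJ/mol.
Excess pairs vs high-spin: 3 − 1 = 2; pairing cost = +562 kJ/mol.
Net CFSE = -732 + 562 = -170 kJ/mol.

-170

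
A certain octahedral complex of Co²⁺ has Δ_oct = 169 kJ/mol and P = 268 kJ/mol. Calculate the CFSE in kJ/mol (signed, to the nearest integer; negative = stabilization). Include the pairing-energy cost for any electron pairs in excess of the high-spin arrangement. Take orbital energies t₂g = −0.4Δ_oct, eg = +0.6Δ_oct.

-135

Co is in group 9, so Co²⁺ is d⁷ (9 − 2 = 7).
With Δ_oct < P the complex is high-spin.
Configuration: t₂g⁵ eg².
Orbital CFSE = -0.8Δ_oct = -0.8 × 169 = -135 kJ/mol.
High-spin has no excess pairs, so no pairing correction applies.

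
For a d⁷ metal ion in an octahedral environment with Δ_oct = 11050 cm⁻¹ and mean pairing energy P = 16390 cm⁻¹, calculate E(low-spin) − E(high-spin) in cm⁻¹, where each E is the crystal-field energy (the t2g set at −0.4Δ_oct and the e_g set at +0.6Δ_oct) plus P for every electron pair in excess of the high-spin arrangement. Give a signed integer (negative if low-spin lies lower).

High-spin: t2g^5 e_g^2, CFSE = -0.8Δ_oct = -8840 cm⁻¹.
Low-spin t2g^6 e_g^1 gives -1.8Δ_oct = -19890 cm⁻¹, but forming 1 extra pair costs 1P = 16390 cm⁻¹, so E(LS) = -19890 + 16390 = -3500 cm⁻¹.
E(LS) − E(HS) = -3500 − (-8840) = 5340 cm⁻¹.

5340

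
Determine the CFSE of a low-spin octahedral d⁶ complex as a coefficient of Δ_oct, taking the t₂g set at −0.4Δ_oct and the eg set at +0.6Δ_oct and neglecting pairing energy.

-2.4 Δ_oct

Configuration: t₂g⁶ eg⁰.
CFSE = 6(-0.4Δ_oct) + 0(0.6Δ_oct) = -2.4Δ_oct + 0.0Δ_oct = -2.4Δ_oct.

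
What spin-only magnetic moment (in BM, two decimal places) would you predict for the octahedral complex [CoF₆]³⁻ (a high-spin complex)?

Each F⁻ contributes -1; 6 × (-1) = -6. With overall charge -3, Co is in the +3 oxidation state.
Group 9 minus oxidation state +3 gives a d⁶ configuration for Co³⁺.
Configuration: t2g^4 e_g^2 → 4 unpaired electrons.
μ(spin-only) = √[4(4+2)] = √24 ≈ 4.90 BM.

4.90 BM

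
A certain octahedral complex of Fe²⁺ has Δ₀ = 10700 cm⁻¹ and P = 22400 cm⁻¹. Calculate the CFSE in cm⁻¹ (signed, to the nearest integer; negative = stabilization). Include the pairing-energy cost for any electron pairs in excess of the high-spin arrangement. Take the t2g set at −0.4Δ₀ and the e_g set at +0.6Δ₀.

-4280

Fe sits in group 8; removing 2 electrons leaves Fe²⁺ with 8 − 2 = 6 d electrons.
Here Δ₀ < P (10700 < 22400), so the high-spin state is favoured.
That gives t2g^4 e_g^2.
Orbital CFSE = -0.4Δ₀ = -0.4 × 10700 = -4280 cm⁻¹.
High-spin has no excess pairs, so no pairing correction applies.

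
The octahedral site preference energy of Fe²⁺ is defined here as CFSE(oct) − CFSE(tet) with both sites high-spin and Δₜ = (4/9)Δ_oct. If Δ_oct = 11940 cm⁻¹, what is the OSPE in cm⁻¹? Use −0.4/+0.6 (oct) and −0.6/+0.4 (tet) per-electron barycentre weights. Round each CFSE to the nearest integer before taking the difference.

Group 8 minus oxidation state +2 gives a d⁶ configuration for Fe²⁺.
Octahedral (high-spin): t2g^4 e_g^2, CFSE = 4(−0.4) + 2(+0.6) = -0.4Δ_oct = -0.4 × 11940 = -4776 cm⁻¹.
Tetrahedral e^3 t2^3 gives -0.6Δₜ = -0.6 × (4/9) × 11940 = -3184 cm⁻¹.
OSPE = -4776 − (-3184) = -1592 cm⁻¹.

-1592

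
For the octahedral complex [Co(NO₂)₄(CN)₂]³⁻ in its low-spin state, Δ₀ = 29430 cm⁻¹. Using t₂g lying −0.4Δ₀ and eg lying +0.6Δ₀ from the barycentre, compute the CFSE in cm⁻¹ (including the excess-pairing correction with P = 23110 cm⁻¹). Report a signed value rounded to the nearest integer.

Ligand charges: 4×(-1) from NO₂⁻ and 2×(-1) from CN⁻ sum to -6; with overall charge -3, Co is +3.
Co³⁺: group 9, so d-count = 9 − 3 = 6.
The d⁶ electrons fill as t₂g⁶ eg⁰.
CFSE(orbital) = 6×(-0.4Δ₀) + 0×(0.6Δ₀) = -2.4Δ₀; with Δ₀ = 29430 cm⁻¹ that is -70632 cm⁻¹.
Relative to high-spin t₂g⁴ eg² (1 paired), the low-spin configuration has 2 additional pairs, contributing +2 × 23110 = +46220 cm⁻¹.
Net CFSE = -70632 + 46220 = -24412 cm⁻¹.

-24412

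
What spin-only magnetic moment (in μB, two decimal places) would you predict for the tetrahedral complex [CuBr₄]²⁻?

Each Br⁻ contributes -1; 4 × (-1) = -4. With overall charge -2, Cu is in the +2 oxidation state.
Cu²⁺: group 11, so d-count = 11 − 2 = 9.
Tetrahedral splitting is small, so the complex is high-spin.
Configuration: e⁴ t₂⁵ → 1 unpaired electron.
μ(spin-only) = √[1(1+2)] = √3 ≈ 1.73 μB.

1.73 μB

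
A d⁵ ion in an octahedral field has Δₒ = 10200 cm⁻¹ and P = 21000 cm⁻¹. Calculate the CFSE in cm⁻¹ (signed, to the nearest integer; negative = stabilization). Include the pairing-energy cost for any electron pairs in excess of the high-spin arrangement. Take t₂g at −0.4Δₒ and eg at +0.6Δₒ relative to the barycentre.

0

Since Δₒ = 10200 cm⁻¹ < P = 21000 cm⁻¹, the complex adopts the high-spin configuration.
That gives t₂g³ eg².
Orbital CFSE = 0.0Δₒ = 0.0 × 10200 = 0 cm⁻¹.
High-spin has no excess pairs, so no pairing correction applies.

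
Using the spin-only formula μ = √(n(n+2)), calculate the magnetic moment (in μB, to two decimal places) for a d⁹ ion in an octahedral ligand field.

Configuration: t₂g⁶ eg³ → 1 unpaired electron.
μ(spin-only) = √[1(1+2)] = √3 ≈ 1.73 μB.

1.73 μB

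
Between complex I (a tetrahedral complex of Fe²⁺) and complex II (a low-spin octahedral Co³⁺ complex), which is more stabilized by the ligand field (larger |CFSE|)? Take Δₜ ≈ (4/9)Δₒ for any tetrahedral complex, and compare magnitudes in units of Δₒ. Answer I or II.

II

I: Group 8 minus oxidation state +2 gives a d⁶ configuration for Fe²⁺; Tetrahedral splitting is small, so the complex is high-spin; e³ t₂³, CFSE = -0.6Δₜ ≈ -0.27Δₒ.
II: Co³⁺: group 9, so d-count = 9 − 3 = 6; t2g^6 e_g^0, CFSE = -2.4Δₒ.
So II has the larger |CFSE|.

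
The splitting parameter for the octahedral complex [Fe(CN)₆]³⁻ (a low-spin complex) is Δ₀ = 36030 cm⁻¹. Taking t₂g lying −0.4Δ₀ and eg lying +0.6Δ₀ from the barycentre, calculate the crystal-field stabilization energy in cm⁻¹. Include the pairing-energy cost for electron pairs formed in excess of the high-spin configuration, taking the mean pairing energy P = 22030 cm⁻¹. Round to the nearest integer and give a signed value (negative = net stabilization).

-28000

Each CN⁻ contributes -1; 6 × (-1) = -6. With overall charge -3, Fe is in the +3 oxidation state.
Fe³⁺: group 8, so d-count = 8 − 3 = 5.
The d⁵ electrons fill as t₂g⁵ eg⁰.
The orbital stabilization is -2.0Δ₀ = -2.0 × 36030 = -72060 cm⁻¹.
High-spin d⁵ would be t₂g³ eg² with 0 pairs; low-spin has 2, so 2 excess pairs cost +2P = +44060 cm⁻¹.
Net CFSE = -72060 + 44060 = -28000 cm⁻¹.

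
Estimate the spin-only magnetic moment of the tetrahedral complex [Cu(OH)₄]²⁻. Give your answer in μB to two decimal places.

Each OH⁻ contributes -1; 4 × (-1) = -4. With overall charge -2, Cu is in the +2 oxidation state.
Cu is in group 11, so Cu²⁺ is d⁹ (11 − 2 = 9).
Tetrahedral splitting is small, so the complex is high-spin.
Configuration: e⁴ t₂⁵ → 1 unpaired electron.
μ(spin-only) = √[1(1+2)] = √3 ≈ 1.73 μB.

1.73 μB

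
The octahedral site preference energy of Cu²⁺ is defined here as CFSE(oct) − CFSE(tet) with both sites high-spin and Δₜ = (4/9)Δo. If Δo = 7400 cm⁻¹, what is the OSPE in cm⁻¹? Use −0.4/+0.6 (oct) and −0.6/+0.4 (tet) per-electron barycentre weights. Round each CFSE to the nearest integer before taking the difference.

-3124

Cu is in group 11, so Cu²⁺ is d⁹ (11 − 2 = 9).
Octahedral high-spin t₂g⁶ eg³: CFSE = -0.6 × 7400 = -4440 cm⁻¹.
Tetrahedral e⁴ t₂⁵ gives -0.4Δₜ = -0.4 × (4/9) × 7400 = -1316 cm⁻¹.
OSPE = CFSE(oct) − CFSE(tet) = -4440 − (-1316) = -3124 cm⁻¹.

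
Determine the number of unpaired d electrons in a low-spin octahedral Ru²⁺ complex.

Ru²⁺: group 8, so d-count = 8 − 2 = 6.
Configuration: t₂g⁶ eg⁰, giving 0 unpaired electrons.

0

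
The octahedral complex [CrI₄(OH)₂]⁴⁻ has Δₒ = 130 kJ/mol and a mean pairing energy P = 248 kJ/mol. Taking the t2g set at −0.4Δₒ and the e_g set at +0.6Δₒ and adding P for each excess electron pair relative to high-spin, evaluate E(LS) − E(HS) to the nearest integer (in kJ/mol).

118

Ligand charges: 4×(-1) from I⁻ and 2×(-1) from OH⁻ sum to -6; with overall charge -4, Cr is +2.
Cr²⁺: group 6, so d-count = 6 − 2 = 4.
High-spin: t2g^3 e_g^1, CFSE = -0.6Δₒ = -78 kJ/mol.
Low-spin: t2g^4 e_g^0, orbital CFSE = -1.6Δₒ = -208 kJ/mol; plus 1 excess pair × P = +248 kJ/mol; total 40 kJ/mol.
E(LS) − E(HS) = 40 − (-78) = 118 kJ/mol.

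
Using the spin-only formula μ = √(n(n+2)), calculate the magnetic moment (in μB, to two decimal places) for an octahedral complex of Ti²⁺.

Ti is in group 4, so Ti²⁺ is d² (4 − 2 = 2).
Configuration: t₂g² eg⁰ → 2 unpaired electrons.
μ(spin-only) = √[2(2+2)] = √8 ≈ 2.83 μB.

2.83 μB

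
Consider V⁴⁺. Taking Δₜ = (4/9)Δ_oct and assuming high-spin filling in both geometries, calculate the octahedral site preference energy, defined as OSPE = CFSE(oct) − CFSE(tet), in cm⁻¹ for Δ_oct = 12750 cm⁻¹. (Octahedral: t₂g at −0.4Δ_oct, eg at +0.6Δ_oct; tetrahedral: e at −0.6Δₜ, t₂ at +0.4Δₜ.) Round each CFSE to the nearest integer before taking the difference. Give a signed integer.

V sits in group 5; removing 4 electrons leaves V⁴⁺ with 5 − 4 = 1 d electrons.
In an octahedral site d¹ (HS) is t₂g¹ eg⁰, giving CFSE(oct) = -0.4Δ_oct = -5100 cm⁻¹.
In a tetrahedral site the filling is e¹ t₂⁰: CFSE(tet) = -0.6Δₜ = -0.6 × (4/9)(12750) = -3400 cm⁻¹.
Subtracting, OSPE = -5100 − (-3400) = -1700 cm⁻¹.

-1700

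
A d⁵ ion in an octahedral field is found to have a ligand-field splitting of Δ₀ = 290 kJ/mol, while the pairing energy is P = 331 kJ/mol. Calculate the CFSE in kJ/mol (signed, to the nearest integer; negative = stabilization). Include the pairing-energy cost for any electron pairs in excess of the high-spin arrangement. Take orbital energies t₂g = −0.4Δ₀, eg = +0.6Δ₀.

0

Δ₀ < P, so pairing is avoided: the ground state is high-spin.
That gives t₂g³ eg².
Orbital CFSE = 0.0Δ₀ = 0.0 × 290 = 0 kJ/mol.
High-spin has no excess pairs, so no pairing correction applies.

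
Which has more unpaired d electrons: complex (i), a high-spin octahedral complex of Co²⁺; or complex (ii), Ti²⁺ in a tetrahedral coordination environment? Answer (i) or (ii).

(i)

(i): Co is in group 9, so Co²⁺ is d⁷ (9 − 2 = 7); t2g^5 e_g^2 → 3 unpaired.
(ii): Ti sits in group 4; removing 2 electrons leaves Ti²⁺ with 4 − 2 = 2 d electrons; Tetrahedral fields are weak (Δₜ ≈ 4/9 Δₒ), so electrons fill high-spin; e² t₂⁰ → 2 unpaired.
So (i) has more unpaired electrons.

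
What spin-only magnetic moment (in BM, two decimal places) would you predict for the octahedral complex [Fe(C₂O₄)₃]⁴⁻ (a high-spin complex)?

4.90 BM

Each C₂O₄²⁻ contributes -2; 3 × (-2) = -6. With overall charge -4, Fe is in the +2 oxidation state.
Fe²⁺: group 8, so d-count = 8 − 2 = 6.
Configuration: t2g^4 e_g^2 → 4 unpaired electrons.
μ(spin-only) = √[4(4+2)] = √24 ≈ 4.90 BM.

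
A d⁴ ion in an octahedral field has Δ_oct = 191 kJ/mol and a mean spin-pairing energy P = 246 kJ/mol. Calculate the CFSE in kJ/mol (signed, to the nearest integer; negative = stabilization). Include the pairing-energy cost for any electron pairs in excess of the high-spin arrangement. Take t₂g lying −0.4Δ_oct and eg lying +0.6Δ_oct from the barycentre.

-115

Δ_oct < P, so pairing is avoided: the ground state is high-spin.
That gives t₂g³ eg¹.
Orbital CFSE = -0.6Δ_oct = -0.6 × 191 = -115 kJ/mol.
High-spin has no excess pairs, so no pairing correction applies.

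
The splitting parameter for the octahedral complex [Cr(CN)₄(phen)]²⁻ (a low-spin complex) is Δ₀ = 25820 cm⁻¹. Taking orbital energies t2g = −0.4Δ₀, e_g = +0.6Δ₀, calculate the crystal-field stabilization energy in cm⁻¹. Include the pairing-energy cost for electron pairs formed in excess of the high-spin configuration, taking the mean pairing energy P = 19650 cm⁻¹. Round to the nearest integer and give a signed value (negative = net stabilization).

Ligand charges: 4×(-1) from CN⁻ and 1×(+0) from phen sum to -4; with overall charge -2, Cr is +2.
Cr sits in group 6; removing 2 electrons leaves Cr²⁺ with 6 − 2 = 4 d electrons.
Electron filling gives t2g^4 e_g^0.
CFSE(orbital) = 4×(-0.4Δ₀) + 0×(0.6Δ₀) = -1.6Δ₀; with Δ₀ = 25820 cm⁻¹ that is -41312 cm⁻¹.
Relative to high-spin t2g^3 e_g^1 (0 paired), the low-spin configuration has 1 additional pair, contributing +1 × 19650 = +19650 cm⁻¹.
Net CFSE = -41312 + 19650 = -21662 cm⁻¹.

-21662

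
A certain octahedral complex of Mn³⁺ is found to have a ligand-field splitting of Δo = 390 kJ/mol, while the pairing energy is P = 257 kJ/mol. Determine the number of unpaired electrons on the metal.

Mn³⁺: group 7, so d-count = 7 − 3 = 4.
Here Δo > P (390 > 257), so the low-spin state is favoured.
That gives t₂g⁴ eg⁰.
Unpaired electrons: 2.

2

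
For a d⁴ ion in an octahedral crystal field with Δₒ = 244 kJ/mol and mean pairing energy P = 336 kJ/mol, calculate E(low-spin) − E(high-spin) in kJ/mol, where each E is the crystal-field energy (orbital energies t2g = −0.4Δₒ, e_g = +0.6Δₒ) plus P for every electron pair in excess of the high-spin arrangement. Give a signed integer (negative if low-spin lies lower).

In the high-spin limit (t2g^3 e_g^1) the orbital term is -0.6Δₒ = -146 kJ/mol, with no excess pairing.
Low-spin t2g^4 e_g^0 gives -1.6Δₒ = -390 kJ/mol, but forming 1 extra pair costs 1P = 336 kJ/mol, so E(LS) = -390 + 336 = -54 kJ/mol.
E(LS) − E(HS) = -54 − (-146) = 92 kJ/mol.

92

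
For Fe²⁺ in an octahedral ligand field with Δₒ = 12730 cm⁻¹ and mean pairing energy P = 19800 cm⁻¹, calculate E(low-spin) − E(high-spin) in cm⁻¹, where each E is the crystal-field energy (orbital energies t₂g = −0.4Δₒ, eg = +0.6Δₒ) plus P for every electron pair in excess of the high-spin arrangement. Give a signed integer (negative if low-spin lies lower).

14140

Fe sits in group 8; removing 2 electrons leaves Fe²⁺ with 8 − 2 = 6 d electrons.
High-spin d⁶ fills as t₂g⁴ eg² with CFSE 4(−0.4) + 2(+0.6) = -0.4Δₒ = -5092 cm⁻¹.
For low-spin the configuration is t₂g⁶ eg⁰: orbital energy -2.4 × 12730 = -30552 cm⁻¹, and 2 additional pairs relative to high-spin add 39600 cm⁻¹, giving 9048 cm⁻¹.
The difference is 9048 − (-5092) = 14140 cm⁻¹, so high-spin lies lower.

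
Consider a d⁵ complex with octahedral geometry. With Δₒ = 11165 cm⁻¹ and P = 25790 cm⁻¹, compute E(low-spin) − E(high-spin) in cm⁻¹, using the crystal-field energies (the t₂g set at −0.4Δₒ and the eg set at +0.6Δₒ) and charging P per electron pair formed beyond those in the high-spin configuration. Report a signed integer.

In the high-spin limit (t₂g³ eg²) the orbital term is 0.0Δₒ = 0 cm⁻¹, with no excess pairing.
Low-spin t₂g⁵ eg⁰ gives -2.0Δₒ = -22330 cm⁻¹, but forming 2 extra pairs costs 2P = 51580 cm⁻¹, so E(LS) = -22330 + 51580 = 29250 cm⁻¹.
Thus E(LS) − E(HS) = 29250 cm⁻¹.

29250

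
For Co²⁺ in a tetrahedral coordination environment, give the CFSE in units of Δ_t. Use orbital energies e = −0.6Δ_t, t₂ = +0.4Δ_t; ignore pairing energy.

Co²⁺: group 9, so d-count = 9 − 2 = 7.
With tetrahedral geometry the complex is necessarily high-spin.
Configuration: e⁴ t₂³.
CFSE = 4(-0.6Δ_t) + 3(0.4Δ_t) = -2.4Δ_t + 1.2Δ_t = -1.2Δ_t.

-1.2 Δ_t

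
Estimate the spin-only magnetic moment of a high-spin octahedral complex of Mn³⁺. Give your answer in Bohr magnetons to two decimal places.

Mn is in group 7, so Mn³⁺ is d⁴ (7 − 3 = 4).
Configuration: t₂g³ eg¹ → 4 unpaired electrons.
μ(spin-only) = √[4(4+2)] = √24 ≈ 4.90 Bohr magnetons.

4.90 Bohr magnetons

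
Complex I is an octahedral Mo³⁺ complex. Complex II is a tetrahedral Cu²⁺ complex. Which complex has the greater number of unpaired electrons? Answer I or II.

I

I: Group 6 minus oxidation state +3 gives a d³ configuration for Mo³⁺; t₂g³ eg⁰ → 3 unpaired.
II: Cu²⁺: group 11, so d-count = 11 − 2 = 9; Tetrahedral splitting is small, so the complex is high-spin; e^4 t2^5 → 1 unpaired.
So I has more unpaired electrons.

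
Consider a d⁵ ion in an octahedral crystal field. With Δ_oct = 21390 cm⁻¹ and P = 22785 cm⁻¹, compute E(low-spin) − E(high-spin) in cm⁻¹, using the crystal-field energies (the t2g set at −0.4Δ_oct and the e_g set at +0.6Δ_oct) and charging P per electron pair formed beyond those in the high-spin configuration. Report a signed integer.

In the high-spin limit (t2g^3 e_g^2) the orbital term is 0.0Δ_oct = 0 cm⁻¹, with no excess pairing.
Low-spin: t2g^5 e_g^0, orbital CFSE = -2.0Δ_oct = -42780 cm⁻¹; plus 2 excess pairs × P = +45570 cm⁻¹; total 2790 cm⁻¹.
Thus E(LS) − E(HS) = 2790 cm⁻¹.

2790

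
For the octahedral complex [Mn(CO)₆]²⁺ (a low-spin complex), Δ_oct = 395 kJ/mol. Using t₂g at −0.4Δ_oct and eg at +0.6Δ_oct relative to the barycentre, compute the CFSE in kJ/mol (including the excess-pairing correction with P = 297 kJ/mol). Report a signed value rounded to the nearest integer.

-196

CO is neutral, so the +2 overall charge sits on Mn: oxidation state +2.
Mn is in group 7, so Mn²⁺ is d⁵ (7 − 2 = 5).
Configuration: t₂g⁵ eg⁰.
Orbital CFSE = 5(-0.4) + 0(0.6) = -2.0Δ_oct = -2.0 × 395 = -790 kJ/mol.
High-spin d⁵ would be t₂g³ eg² with 0 pairs; low-spin has 2, so 2 excess pairs cost +2P = +594 kJ/mol.
Overall CFSE = -790 + 594 = -196 kJ/mol.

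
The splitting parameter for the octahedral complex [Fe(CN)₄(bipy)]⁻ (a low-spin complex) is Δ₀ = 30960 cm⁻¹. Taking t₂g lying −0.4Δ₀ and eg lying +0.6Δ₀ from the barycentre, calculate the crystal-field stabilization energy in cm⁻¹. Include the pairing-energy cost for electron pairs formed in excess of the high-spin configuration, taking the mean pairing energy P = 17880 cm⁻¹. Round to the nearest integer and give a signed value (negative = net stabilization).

-26160

Ligand charges: 4×(-1) from CN⁻ and 1×(+0) from bipy sum to -4; with overall charge -1, Fe is +3.
Fe³⁺: group 8, so d-count = 8 − 3 = 5.
Configuration: t₂g⁵ eg⁰.
CFSE(orbital) = 5×(-0.4Δ₀) + 0×(0.6Δ₀) = -2.0Δ₀; with Δ₀ = 30960 cm⁻¹ that is -61920 cm⁻¹.
Pairing penalty: 2 pairs vs 0 in the high-spin reference → 2 extra × P = 35760 cm⁻¹.
Combining: -61920 + 35760 = -26160 cm⁻¹.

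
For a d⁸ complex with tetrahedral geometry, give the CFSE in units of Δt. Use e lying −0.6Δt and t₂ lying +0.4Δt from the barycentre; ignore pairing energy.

-0.8 Δt

Tetrahedral splitting is small, so the complex is high-spin.
Configuration: e⁴ t₂⁴.
CFSE = 4(-0.6Δt) + 4(0.4Δt) = -2.4Δt + 1.6Δt = -0.8Δt.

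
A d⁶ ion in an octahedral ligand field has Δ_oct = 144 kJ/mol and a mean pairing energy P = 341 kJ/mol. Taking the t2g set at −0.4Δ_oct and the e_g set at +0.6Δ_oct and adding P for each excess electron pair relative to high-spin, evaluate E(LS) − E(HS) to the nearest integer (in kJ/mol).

High-spin d⁶ fills as t2g^4 e_g^2 with CFSE 4(−0.4) + 2(+0.6) = -0.4Δ_oct = -58 kJ/mol.
Low-spin: t2g^6 e_g^0, orbital CFSE = -2.4Δ_oct = -346 kJ/mol; plus 2 excess pairs × P = +682 kJ/mol; total 336 kJ/mol.
The difference is 336 − (-58) = 394 kJ/mol, so high-spin lies lower.

394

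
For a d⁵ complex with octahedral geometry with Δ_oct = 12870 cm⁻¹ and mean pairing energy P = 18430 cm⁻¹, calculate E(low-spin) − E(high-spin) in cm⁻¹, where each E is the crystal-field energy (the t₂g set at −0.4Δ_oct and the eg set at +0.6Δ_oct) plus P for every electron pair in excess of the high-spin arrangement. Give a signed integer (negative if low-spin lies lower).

11120

High-spin d⁵ fills as t₂g³ eg² with CFSE 3(−0.4) + 2(+0.6) = 0.0Δ_oct = 0 cm⁻¹.
Low-spin: t₂g⁵ eg⁰, orbital CFSE = -2.0Δ_oct = -25740 cm⁻¹; plus 2 excess pairs × P = +36860 cm⁻¹; total 11120 cm⁻¹.
Thus E(LS) − E(HS) = 11120 cm⁻¹.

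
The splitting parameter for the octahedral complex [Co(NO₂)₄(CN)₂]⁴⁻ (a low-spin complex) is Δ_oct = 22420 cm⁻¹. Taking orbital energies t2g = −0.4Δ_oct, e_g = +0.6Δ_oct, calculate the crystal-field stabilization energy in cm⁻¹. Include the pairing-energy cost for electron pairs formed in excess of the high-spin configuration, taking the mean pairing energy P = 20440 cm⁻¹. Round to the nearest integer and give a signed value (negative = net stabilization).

-19916

Ligand charges: 4×(-1) from NO₂⁻ and 2×(-1) from CN⁻ sum to -6; with overall charge -4, Co is +2.
Group 9 minus oxidation state +2 gives a d⁷ configuration for Co²⁺.
Electron filling gives t2g^6 e_g^1.
The orbital stabilization is -1.8Δ_oct = -1.8 × 22420 = -40356 cm⁻¹.
High-spin d⁷ would be t2g^5 e_g^2 with 2 pairs; low-spin has 3, so 1 excess pair costs +1P = +20440 cm⁻¹.
Overall CFSE = -40356 + 20440 = -19916 cm⁻¹.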